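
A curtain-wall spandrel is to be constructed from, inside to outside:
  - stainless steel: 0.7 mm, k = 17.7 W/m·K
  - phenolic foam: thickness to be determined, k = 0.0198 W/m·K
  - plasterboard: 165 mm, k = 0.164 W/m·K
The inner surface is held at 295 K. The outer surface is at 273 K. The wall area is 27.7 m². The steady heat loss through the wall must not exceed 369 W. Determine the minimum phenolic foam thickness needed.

L ≈ 12.8 mm

Model the wall as resistances in series:
R_stainless steel = L/(kA) = 0.0007/(17.7×27.7) = 1.428×10^-6 K/W
R_plasterboard = L/(kA) = 0.165/(0.164×27.7) = 0.03632 K/W
Sum of the known resistances R_other = 0.03632 K/W
Required total resistance R_tot = ΔT/Q_allow = 22/369 = 0.05962 K/W
R_phenolic foam = R_tot − R_other = 0.0233 K/W
L = R·k·A = 0.0233×0.0198×27.7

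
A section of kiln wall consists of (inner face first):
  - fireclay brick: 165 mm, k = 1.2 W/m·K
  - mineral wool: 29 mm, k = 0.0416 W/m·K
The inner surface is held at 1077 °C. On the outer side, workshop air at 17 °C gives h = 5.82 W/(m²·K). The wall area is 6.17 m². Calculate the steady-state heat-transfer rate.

Model the wall as resistances in series:
R_fireclay brick = L/(kA) = 0.165/(1.2×6.17) = 0.02229 K/W
R_mineral wool = L/(kA) = 0.029/(0.0416×6.17) = 0.113 K/W
R_outer film = 1/(h_o·A) = 1/(5.82×6.17) = 0.02785 K/W
R_total = 0.1631 K/W
Q = ΔT / R_total = 1060 / 0.1631

Q ≈ 6500 W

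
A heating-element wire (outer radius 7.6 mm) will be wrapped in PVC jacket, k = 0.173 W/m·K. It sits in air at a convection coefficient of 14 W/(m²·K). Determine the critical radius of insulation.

For a cylinder r_cr = k/h = 0.173/14
r_cr = 12.4 mm; since the bare radius (7.6 mm) is below r_cr, adding a thin layer of insulation will *increase* heat loss.

r_cr ≈ 12.4 mm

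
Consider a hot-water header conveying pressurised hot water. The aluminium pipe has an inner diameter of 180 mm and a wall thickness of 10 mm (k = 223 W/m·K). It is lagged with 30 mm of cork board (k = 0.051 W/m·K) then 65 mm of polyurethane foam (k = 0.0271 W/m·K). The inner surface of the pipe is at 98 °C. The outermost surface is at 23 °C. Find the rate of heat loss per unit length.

q′ ≈ 23.4 W/m

Treating each annulus and film as a series resistance:
R_aluminium pipe wall = ln(100/90)/(2π×223×1) = 7.52×10^-5 K/W
R_cork board = ln(130/100)/(2π×0.051×1) = 0.8188 K/W
R_polyurethane foam = ln(195/130)/(2π×0.0271×1) = 2.381 K/W
R_total = 3.2 K/W
Q = ΔT/R_total = 75/3.2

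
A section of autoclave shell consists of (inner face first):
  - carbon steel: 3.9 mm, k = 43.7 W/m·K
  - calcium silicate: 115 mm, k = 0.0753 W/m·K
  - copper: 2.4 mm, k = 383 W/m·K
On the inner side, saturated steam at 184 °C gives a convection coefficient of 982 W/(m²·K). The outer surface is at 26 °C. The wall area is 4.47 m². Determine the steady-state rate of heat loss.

Q ≈ 462 W

Model the wall as resistances in series:
R_inner film = 1/(h_i·A) = 1/(982×4.47) = 2.278×10^-4 K/W
R_carbon steel = L/(kA) = 0.0039/(43.7×4.47) = 1.997×10^-5 K/W
R_calcium silicate = L/(kA) = 0.115/(0.0753×4.47) = 0.3417 K/W
R_copper = L/(kA) = 0.0024/(383×4.47) = 1.402×10^-6 K/W
R_total = 0.3419 K/W
Q = ΔT / R_total = 158 / 0.3419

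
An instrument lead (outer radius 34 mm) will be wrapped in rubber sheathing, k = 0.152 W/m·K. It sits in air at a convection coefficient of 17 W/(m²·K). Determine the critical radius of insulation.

r_cr ≈ 8.94 mm

For a cylinder r_cr = k/h = 0.152/17
r_cr = 8.94 mm; since the bare radius (34 mm) is above r_cr, any added insulation will reduce heat loss.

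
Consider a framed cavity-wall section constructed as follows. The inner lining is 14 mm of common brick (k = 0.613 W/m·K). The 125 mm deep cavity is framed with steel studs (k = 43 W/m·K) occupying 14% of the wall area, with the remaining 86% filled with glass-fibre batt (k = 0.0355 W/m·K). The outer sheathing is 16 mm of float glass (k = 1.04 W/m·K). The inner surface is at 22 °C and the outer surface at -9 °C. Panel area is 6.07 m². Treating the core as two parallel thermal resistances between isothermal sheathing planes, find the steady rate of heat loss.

Sheathing layers in series; stud and cavity paths in parallel between them.
R_inner = 0.014/(0.613×6.07) = 0.003763 K/W
R_stud  = 0.125/(43×0.14×6.07) = 0.003421 K/W
R_cav   = 0.125/(0.0355×0.86×6.07) = 0.6745 K/W
1/R_core = 1/R_stud + 1/R_cav → R_core = 0.003404 K/W
R_outer = 0.016/(1.04×6.07) = 0.002535 K/W
R_total = 0.009701 K/W
Q = ΔT/R_total = 31/0.009701

Q ≈ 3200 W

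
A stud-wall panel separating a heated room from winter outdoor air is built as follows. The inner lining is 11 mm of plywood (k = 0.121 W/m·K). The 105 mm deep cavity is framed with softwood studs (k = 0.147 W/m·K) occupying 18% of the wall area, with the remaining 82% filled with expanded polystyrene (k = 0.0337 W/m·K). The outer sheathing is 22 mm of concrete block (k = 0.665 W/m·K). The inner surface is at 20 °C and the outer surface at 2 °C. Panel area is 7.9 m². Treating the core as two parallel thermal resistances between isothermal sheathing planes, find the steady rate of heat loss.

Q ≈ 68.9 W

Sheathing layers in series; stud and cavity paths in parallel between them.
R_inner = 0.011/(0.121×7.9) = 0.01151 K/W
R_stud  = 0.105/(0.147×0.18×7.9) = 0.5023 K/W
R_cav   = 0.105/(0.0337×0.82×7.9) = 0.481 K/W
1/R_core = 1/R_stud + 1/R_cav → R_core = 0.2457 K/W
R_outer = 0.022/(0.665×7.9) = 0.004188 K/W
R_total = 0.2614 K/W
Q = ΔT/R_total = 18/0.2614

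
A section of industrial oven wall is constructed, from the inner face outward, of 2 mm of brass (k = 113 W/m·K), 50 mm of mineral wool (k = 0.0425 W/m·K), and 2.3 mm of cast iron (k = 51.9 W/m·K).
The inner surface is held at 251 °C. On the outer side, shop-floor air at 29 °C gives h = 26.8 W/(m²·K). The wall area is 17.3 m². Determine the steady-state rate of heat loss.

Q ≈ 3160 W

Series thermal resistances:
R_brass = L/(kA) = 0.002/(113×17.3) = 1.023×10^-6 K/W
R_mineral wool = L/(kA) = 0.05/(0.0425×17.3) = 0.068 K/W
R_cast iron = L/(kA) = 0.0023/(51.9×17.3) = 2.562×10^-6 K/W
R_outer film = 1/(h_o·A) = 1/(26.8×17.3) = 0.002157 K/W
R_total = 0.07016 K/W
Q = ΔT / R_total = 222 / 0.07016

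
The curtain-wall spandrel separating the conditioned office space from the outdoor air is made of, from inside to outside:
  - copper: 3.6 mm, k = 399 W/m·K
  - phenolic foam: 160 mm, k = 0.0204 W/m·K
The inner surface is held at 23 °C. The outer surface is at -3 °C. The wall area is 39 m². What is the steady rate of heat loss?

Thermal resistances in series:
R_copper = L/(kA) = 0.0036/(399×39) = 2.313×10^-7 K/W
R_phenolic foam = L/(kA) = 0.16/(0.0204×39) = 0.2011 K/W
R_total = 0.2011 K/W
Q = ΔT / R_total = 26 / 0.2011

Q ≈ 129 W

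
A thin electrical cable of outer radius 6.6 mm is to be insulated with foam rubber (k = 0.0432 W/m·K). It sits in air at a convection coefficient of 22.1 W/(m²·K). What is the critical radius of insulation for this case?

r_cr ≈ 1.95 mm

For a cylinder r_cr = k/h = 0.0432/22.1
r_cr = 1.95 mm; since the bare radius (6.6 mm) is above r_cr, any added insulation will reduce heat loss.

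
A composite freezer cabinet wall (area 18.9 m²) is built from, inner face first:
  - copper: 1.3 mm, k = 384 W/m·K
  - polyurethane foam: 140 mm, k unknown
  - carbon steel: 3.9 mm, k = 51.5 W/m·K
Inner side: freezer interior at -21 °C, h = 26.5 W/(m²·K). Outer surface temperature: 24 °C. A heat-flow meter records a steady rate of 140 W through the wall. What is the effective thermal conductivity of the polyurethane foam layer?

k ≈ 0.0232 W/(m·K)

Series thermal resistances:
R_inner film = 1/(h_i·A) = 1/(26.5×18.9) = 0.001997 K/W
R_copper = L/(kA) = 0.0013/(384×18.9) = 1.791×10^-7 K/W
R_carbon steel = L/(kA) = 0.0039/(51.5×18.9) = 4.007×10^-6 K/W
Sum of known resistances R_other = 0.002001 K/W
Total R = ΔT/Q = 45/140 = 0.3214 K/W
R_polyurethane foam = R_total − R_other = 0.3194 K/W
k = L/(R·A) = 0.14/(0.3194×18.9)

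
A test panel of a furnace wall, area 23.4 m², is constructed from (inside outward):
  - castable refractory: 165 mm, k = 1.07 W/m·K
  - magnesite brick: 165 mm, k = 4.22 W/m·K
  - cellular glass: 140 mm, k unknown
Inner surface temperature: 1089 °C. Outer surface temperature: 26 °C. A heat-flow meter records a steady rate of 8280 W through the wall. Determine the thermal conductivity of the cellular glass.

Series thermal resistances:
R_castable refractory = L/(kA) = 0.165/(1.07×23.4) = 0.00659 K/W
R_magnesite brick = L/(kA) = 0.165/(4.22×23.4) = 0.001671 K/W
Sum of known resistances R_other = 0.008261 K/W
Total R = ΔT/Q = 1063/8280 = 0.1284 K/W
R_cellular glass = R_total − R_other = 0.1201 K/W
k = L/(R·A) = 0.14/(0.1201×23.4)

k ≈ 0.0498 W/(m·K)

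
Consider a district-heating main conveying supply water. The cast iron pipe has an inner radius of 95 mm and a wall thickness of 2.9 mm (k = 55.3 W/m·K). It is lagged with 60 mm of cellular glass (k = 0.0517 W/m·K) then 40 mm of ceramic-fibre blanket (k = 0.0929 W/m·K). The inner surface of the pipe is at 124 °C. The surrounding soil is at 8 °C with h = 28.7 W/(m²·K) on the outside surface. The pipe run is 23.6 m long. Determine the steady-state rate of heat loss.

Cylindrical conduction, so R = ln(r₂/r₁)/(2πkL) per layer, in series:
R_cast iron pipe wall = ln(97.9/95)/(2π×55.3×23.6) = 3.667×10^-6 K/W
R_cellular glass = ln(157.9/97.9)/(2π×0.0517×23.6) = 0.06235 K/W
R_ceramic-fibre blanket = ln(197.9/157.9)/(2π×0.0929×23.6) = 0.01639 K/W
R_outer film = 1/(h_o·2πr_oL) = 1/(28.7×2π×0.1979×23.6) = 0.001187 K/W
R_total = 0.07994 K/W
Q = ΔT/R_total = 116/0.07994

Q ≈ 1450 W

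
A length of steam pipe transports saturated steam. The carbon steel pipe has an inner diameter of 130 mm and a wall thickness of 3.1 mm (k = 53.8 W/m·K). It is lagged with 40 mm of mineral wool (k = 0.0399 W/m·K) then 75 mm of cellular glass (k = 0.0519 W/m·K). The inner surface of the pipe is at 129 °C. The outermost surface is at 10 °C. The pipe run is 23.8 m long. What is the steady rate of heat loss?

Per-layer cylindrical resistances, series-summed:
R_carbon steel pipe wall = ln(68.1/65)/(2π×53.8×23.8) = 5.791×10^-6 K/W
R_mineral wool = ln(108.1/68.1)/(2π×0.0399×23.8) = 0.07744 K/W
R_cellular glass = ln(183.1/108.1)/(2π×0.0519×23.8) = 0.0679 K/W
R_total = 0.1453 K/W
Q = ΔT/R_total = 119/0.1453

Q ≈ 819 W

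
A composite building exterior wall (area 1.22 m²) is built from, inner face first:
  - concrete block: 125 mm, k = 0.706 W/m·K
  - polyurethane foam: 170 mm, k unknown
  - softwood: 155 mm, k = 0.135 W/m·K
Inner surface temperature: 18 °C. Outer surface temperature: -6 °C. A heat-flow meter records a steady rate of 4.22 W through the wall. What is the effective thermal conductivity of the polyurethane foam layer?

k ≈ 0.0303 W/(m·K)

Series thermal resistances:
R_concrete block = L/(kA) = 0.125/(0.706×1.22) = 0.1451 K/W
R_softwood = L/(kA) = 0.155/(0.135×1.22) = 0.9411 K/W
Sum of known resistances R_other = 1.086 K/W
Total R = ΔT/Q = 24/4.22 = 5.687 K/W
R_polyurethane foam = R_total − R_other = 4.601 K/W
k = L/(R·A) = 0.17/(4.601×1.22)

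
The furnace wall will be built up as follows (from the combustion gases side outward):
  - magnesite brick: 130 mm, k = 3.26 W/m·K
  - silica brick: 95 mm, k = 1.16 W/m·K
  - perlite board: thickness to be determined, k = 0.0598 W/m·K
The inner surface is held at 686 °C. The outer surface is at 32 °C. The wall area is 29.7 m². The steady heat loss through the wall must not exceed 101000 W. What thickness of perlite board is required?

Series thermal resistances:
R_magnesite brick = L/(kA) = 0.13/(3.26×29.7) = 0.001343 K/W
R_silica brick = L/(kA) = 0.095/(1.16×29.7) = 0.002757 K/W
Sum of the known resistances R_other = 0.0041 K/W
Required total resistance R_tot = ΔT/Q_allow = 654/101000 = 0.006475 K/W
R_perlite board = R_tot − R_other = 0.002375 K/W
L = R·k·A = 0.002375×0.0598×29.7

L ≈ 4.22 mm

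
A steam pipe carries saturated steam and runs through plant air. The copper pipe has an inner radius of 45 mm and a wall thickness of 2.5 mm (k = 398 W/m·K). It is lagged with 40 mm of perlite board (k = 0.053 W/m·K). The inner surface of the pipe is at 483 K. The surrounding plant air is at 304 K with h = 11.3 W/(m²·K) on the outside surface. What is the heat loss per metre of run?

q′ ≈ 89.7 W/m

Per-layer cylindrical resistances, series-summed:
R_copper pipe wall = ln(47.5/45)/(2π×398×1) = 2.162×10^-5 K/W
R_perlite board = ln(87.5/47.5)/(2π×0.053×1) = 1.835 K/W
R_outer film = 1/(h_o·2πr_oL) = 1/(11.3×2π×0.0875×1) = 0.161 K/W
R_total = 1.996 K/W
Q = ΔT/R_total = 179/1.996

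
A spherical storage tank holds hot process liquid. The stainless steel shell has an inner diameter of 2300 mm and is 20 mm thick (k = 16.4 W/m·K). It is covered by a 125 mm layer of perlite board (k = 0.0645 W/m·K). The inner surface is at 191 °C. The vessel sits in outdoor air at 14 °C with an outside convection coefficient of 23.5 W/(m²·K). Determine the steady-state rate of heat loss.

Each spherical layer contributes R = (1/r_i − 1/r_o)/(4πk):
R_stainless steel shell = (1/1.15 − 1/1.17)/(4π×16.4) = 7.213×10^-5 K/W
R_perlite board = (1/1.17 − 1/1.295)/(4π×0.0645) = 0.1018 K/W
R_outer film = 1/(h·4πr_o²) = 1/(23.5×4π×1.295²) = 0.002019 K/W
R_total = 0.1039 K/W
Q = ΔT/R_total = 177/0.1039

Q ≈ 1700 W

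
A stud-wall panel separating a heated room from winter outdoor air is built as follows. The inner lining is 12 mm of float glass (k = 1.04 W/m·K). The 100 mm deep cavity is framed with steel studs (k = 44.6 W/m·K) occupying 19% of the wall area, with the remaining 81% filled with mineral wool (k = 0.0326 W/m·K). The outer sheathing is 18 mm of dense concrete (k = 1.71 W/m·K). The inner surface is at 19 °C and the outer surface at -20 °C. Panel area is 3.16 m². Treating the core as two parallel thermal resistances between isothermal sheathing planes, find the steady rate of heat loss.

Q ≈ 3640 W

Sheathing layers in series; stud and cavity paths in parallel between them.
R_inner = 0.012/(1.04×3.16) = 0.003651 K/W
R_stud  = 0.1/(44.6×0.19×3.16) = 0.003734 K/W
R_cav   = 0.1/(0.0326×0.81×3.16) = 1.198 K/W
1/R_core = 1/R_stud + 1/R_cav → R_core = 0.003723 K/W
R_outer = 0.018/(1.71×3.16) = 0.003331 K/W
R_total = 0.01071 K/W
Q = ΔT/R_total = 39/0.01071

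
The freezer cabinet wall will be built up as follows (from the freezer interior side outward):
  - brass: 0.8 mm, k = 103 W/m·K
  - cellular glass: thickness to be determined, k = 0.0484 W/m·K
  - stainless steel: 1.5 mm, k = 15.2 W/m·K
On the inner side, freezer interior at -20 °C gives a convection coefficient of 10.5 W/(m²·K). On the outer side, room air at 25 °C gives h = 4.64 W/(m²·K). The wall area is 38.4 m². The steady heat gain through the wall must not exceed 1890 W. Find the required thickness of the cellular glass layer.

L ≈ 29.2 mm

Model the wall as resistances in series:
R_inner film = 1/(h_i·A) = 1/(10.5×38.4) = 0.00248 K/W
R_brass = L/(kA) = 0.0008/(103×38.4) = 2.023×10^-7 K/W
R_stainless steel = L/(kA) = 0.0015/(15.2×38.4) = 2.57×10^-6 K/W
R_outer film = 1/(h_o·A) = 1/(4.64×38.4) = 0.005612 K/W
Sum of the known resistances R_other = 0.008095 K/W
Required total resistance R_tot = ΔT/Q_allow = 45/1890 = 0.02381 K/W
R_cellular glass = R_tot − R_other = 0.01571 K/W
L = R·k·A = 0.01571×0.0484×38.4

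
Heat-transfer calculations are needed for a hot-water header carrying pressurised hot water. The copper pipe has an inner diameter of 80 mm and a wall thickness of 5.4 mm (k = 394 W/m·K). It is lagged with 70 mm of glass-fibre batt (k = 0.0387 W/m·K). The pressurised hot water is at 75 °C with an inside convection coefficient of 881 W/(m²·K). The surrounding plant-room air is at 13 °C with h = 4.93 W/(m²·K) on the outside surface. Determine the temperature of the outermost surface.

Cylindrical conduction, so R = ln(r₂/r₁)/(2πkL) per layer, in series:
R_inner film = 1/(h_i·2πr₁L) = 1/(881×2π×0.04×1) = 0.004516 K/W
R_copper pipe wall = ln(45.4/40)/(2π×394×1) = 5.115×10^-5 K/W
R_glass-fibre batt = ln(115.4/45.4)/(2π×0.0387×1) = 3.837 K/W
R_outer film = 1/(h_o·2πr_oL) = 1/(4.93×2π×0.1154×1) = 0.2797 K/W
R_total = 4.121 K/W
Q = ΔT/R_total = 62/4.121
Q = 15 W/m
T_interface = T_inner − Q·ΣR(inner→interface) = 75 − 15×3.841

T ≈ 17.2 °C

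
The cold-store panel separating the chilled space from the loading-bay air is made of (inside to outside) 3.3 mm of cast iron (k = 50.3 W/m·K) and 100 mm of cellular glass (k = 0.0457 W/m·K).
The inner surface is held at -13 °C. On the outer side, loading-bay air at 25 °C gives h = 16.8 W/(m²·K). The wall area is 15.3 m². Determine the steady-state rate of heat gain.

Q ≈ 259 W

Model the wall as resistances in series:
R_cast iron = L/(kA) = 0.0033/(50.3×15.3) = 4.288×10^-6 K/W
R_cellular glass = L/(kA) = 0.1/(0.0457×15.3) = 0.143 K/W
R_outer film = 1/(h_o·A) = 1/(16.8×15.3) = 0.00389 K/W
R_total = 0.1469 K/W
Q = ΔT / R_total = 38 / 0.1469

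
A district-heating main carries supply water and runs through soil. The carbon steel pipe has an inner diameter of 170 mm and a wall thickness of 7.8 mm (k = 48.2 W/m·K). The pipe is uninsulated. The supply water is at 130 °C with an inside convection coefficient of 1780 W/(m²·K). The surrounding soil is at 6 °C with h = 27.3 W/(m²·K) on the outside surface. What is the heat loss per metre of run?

q′ ≈ 1930 W/m

Radial resistances (cylindrical: R_cond = ln(r_o/r_i)/(2πkL), R_conv = 1/(h·2πrL)):
R_inner film = 1/(h_i·2πr₁L) = 1/(1780×2π×0.085×1) = 0.001052 K/W
R_carbon steel pipe wall = ln(92.8/85)/(2π×48.2×1) = 2.899×10^-4 K/W
R_outer film = 1/(h_o·2πr_oL) = 1/(27.3×2π×0.0928×1) = 0.06282 K/W
R_total = 0.06416 K/W
Q = ΔT/R_total = 124/0.06416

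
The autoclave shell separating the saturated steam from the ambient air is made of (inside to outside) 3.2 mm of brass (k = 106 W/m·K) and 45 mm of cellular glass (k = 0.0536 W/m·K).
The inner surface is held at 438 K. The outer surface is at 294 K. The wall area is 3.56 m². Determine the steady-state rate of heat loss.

Q ≈ 611 W

Thermal resistances in series:
R_brass = L/(kA) = 0.0032/(106×3.56) = 8.48×10^-6 K/W
R_cellular glass = L/(kA) = 0.045/(0.0536×3.56) = 0.2358 K/W
R_total = 0.2358 K/W
Q = ΔT / R_total = 144 / 0.2358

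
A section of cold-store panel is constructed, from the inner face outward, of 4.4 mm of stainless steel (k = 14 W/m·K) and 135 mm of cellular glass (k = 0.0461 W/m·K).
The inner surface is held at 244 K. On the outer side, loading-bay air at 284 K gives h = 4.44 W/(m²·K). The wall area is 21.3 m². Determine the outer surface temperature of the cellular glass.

T ≈ 281 K

Using the resistance-network approach (series):
R_stainless steel = L/(kA) = 0.0044/(14×21.3) = 1.476×10^-5 K/W
R_cellular glass = L/(kA) = 0.135/(0.0461×21.3) = 0.1375 K/W
R_outer film = 1/(h_o·A) = 1/(4.44×21.3) = 0.01057 K/W
R_total = 0.1481 K/W;  Q = ΔT/R_total = 40/0.1481 = 270.1 W
T_interface = T_inner + Q·ΣR(inner→interface) = 244 + 270×0.1375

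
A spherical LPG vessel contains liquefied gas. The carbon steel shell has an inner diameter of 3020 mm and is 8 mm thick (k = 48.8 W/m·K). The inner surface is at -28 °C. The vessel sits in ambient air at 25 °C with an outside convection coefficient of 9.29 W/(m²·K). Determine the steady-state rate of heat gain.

Spherical conduction: R = (1/r_in − 1/r_out)/(4πk) per layer; series-sum.
R_carbon steel shell = (1/1.51 − 1/1.518)/(4π×48.8) = 5.691×10^-6 K/W
R_outer film = 1/(h·4πr_o²) = 1/(9.29×4π×1.518²) = 0.003717 K/W
R_total = 0.003723 K/W
Q = ΔT/R_total = 53/0.003723

Q ≈ 14200 W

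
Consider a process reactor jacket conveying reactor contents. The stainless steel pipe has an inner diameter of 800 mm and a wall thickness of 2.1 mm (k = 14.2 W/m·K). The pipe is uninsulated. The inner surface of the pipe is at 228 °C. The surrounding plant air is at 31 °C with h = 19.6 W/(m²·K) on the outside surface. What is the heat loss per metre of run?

Per-layer cylindrical resistances, series-summed:
R_stainless steel pipe wall = ln(402.1/400)/(2π×14.2×1) = 5.869×10^-5 K/W
R_outer film = 1/(h_o·2πr_oL) = 1/(19.6×2π×0.4021×1) = 0.02019 K/W
R_total = 0.02025 K/W
Q = ΔT/R_total = 197/0.02025

q′ ≈ 9730 W/m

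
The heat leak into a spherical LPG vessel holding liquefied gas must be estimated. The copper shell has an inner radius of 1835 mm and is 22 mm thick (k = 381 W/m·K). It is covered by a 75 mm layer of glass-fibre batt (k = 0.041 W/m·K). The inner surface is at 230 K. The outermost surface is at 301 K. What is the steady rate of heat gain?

Spherical conduction: R = (1/r_in − 1/r_out)/(4πk) per layer; series-sum.
R_copper shell = (1/1.835 − 1/1.857)/(4π×381) = 1.348×10^-6 K/W
R_glass-fibre batt = (1/1.857 − 1/1.932)/(4π×0.041) = 0.04057 K/W
R_total = 0.04058 K/W
Q = ΔT/R_total = 71/0.04058

Q ≈ 1750 W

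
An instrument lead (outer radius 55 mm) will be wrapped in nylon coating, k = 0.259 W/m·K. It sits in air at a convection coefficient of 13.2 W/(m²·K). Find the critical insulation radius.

r_cr ≈ 19.6 mm

For a cylinder r_cr = k/h = 0.259/13.2
r_cr = 19.6 mm; since the bare radius (55 mm) is above r_cr, any added insulation will reduce heat loss.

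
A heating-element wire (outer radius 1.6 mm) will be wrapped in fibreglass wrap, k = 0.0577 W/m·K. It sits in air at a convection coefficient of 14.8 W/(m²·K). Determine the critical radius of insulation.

For a cylinder r_cr = k/h = 0.0577/14.8
r_cr = 3.9 mm; since the bare radius (1.6 mm) is below r_cr, adding a thin layer of insulation will *increase* heat loss.

r_cr ≈ 3.9 mm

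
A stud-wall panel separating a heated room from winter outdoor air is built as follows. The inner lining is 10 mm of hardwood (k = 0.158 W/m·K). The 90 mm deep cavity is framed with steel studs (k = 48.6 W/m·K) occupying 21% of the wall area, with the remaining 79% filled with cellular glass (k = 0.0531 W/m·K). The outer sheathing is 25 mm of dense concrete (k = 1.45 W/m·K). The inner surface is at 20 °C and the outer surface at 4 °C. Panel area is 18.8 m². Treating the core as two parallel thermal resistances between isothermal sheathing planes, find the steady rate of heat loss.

Q ≈ 3370 W

Sheathing layers in series; stud and cavity paths in parallel between them.
R_inner = 0.01/(0.158×18.8) = 0.003367 K/W
R_stud  = 0.09/(48.6×0.21×18.8) = 4.691×10^-4 K/W
R_cav   = 0.09/(0.0531×0.79×18.8) = 0.1141 K/W
1/R_core = 1/R_stud + 1/R_cav → R_core = 4.671×10^-4 K/W
R_outer = 0.025/(1.45×18.8) = 9.171×10^-4 K/W
R_total = 0.004751 K/W
Q = ΔT/R_total = 16/0.004751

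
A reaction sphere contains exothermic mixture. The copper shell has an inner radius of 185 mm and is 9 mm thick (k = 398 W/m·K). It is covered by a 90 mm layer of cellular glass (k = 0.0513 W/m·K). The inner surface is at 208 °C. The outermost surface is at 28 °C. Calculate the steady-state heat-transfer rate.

Radial (spherical) resistances in series:
R_copper shell = (1/0.185 − 1/0.194)/(4π×398) = 5.014×10^-5 K/W
R_cellular glass = (1/0.194 − 1/0.284)/(4π×0.0513) = 2.534 K/W
R_total = 2.534 K/W
Q = ΔT/R_total = 180/2.534

Q ≈ 71 W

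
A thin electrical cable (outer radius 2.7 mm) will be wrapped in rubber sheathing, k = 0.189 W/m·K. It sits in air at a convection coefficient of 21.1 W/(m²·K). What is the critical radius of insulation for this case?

For a cylinder r_cr = k/h = 0.189/21.1
r_cr = 8.96 mm; since the bare radius (2.7 mm) is below r_cr, adding a thin layer of insulation will *increase* heat loss.

r_cr ≈ 8.96 mm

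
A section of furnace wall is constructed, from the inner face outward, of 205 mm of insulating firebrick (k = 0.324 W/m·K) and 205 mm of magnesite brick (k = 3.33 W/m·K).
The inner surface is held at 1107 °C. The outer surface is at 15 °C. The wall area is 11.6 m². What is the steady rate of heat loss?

Q ≈ 18200 W

Thermal resistances in series:
R_insulating firebrick = L/(kA) = 0.205/(0.324×11.6) = 0.05454 K/W
R_magnesite brick = L/(kA) = 0.205/(3.33×11.6) = 0.005307 K/W
R_total = 0.05985 K/W
Q = ΔT / R_total = 1092 / 0.05985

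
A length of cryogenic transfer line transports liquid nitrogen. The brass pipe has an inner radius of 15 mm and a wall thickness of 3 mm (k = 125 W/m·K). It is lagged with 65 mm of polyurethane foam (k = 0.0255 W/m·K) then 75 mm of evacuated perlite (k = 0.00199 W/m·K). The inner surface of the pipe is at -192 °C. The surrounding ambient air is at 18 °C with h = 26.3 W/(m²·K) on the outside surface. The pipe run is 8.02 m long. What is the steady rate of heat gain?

Treating each annulus and film as a series resistance:
R_brass pipe wall = ln(18/15)/(2π×125×8.02) = 2.895×10^-5 K/W
R_polyurethane foam = ln(83/18)/(2π×0.0255×8.02) = 1.189 K/W
R_evacuated perlite = ln(158/83)/(2π×0.00199×8.02) = 6.42 K/W
R_outer film = 1/(h_o·2πr_oL) = 1/(26.3×2π×0.158×8.02) = 0.004776 K/W
R_total = 7.614 K/W
Q = ΔT/R_total = 210/7.614

Q ≈ 27.6 W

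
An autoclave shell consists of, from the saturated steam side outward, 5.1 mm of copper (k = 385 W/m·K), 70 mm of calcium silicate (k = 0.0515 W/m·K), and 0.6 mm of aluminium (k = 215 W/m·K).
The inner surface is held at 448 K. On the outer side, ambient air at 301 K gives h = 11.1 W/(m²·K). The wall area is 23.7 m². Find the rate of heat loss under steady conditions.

Q ≈ 2400 W

Thermal resistances in series:
R_copper = L/(kA) = 0.0051/(385×23.7) = 5.589×10^-7 K/W
R_calcium silicate = L/(kA) = 0.07/(0.0515×23.7) = 0.05735 K/W
R_aluminium = L/(kA) = 0.0006/(215×23.7) = 1.178×10^-7 K/W
R_outer film = 1/(h_o·A) = 1/(11.1×23.7) = 0.003801 K/W
R_total = 0.06115 K/W
Q = ΔT / R_total = 147 / 0.06115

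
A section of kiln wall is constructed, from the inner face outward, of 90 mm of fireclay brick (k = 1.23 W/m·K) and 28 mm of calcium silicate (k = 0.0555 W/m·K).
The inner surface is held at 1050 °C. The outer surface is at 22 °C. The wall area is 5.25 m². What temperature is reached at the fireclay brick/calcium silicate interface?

T ≈ 920 °C

Thermal resistances in series:
R_fireclay brick = L/(kA) = 0.09/(1.23×5.25) = 0.01394 K/W
R_calcium silicate = L/(kA) = 0.028/(0.0555×5.25) = 0.0961 K/W
R_total = 0.11 K/W;  Q = ΔT/R_total = 1028/0.11 = 9343 W
T_interface = T_inner − Q·ΣR(inner→interface) = 1050 − 9340×0.01394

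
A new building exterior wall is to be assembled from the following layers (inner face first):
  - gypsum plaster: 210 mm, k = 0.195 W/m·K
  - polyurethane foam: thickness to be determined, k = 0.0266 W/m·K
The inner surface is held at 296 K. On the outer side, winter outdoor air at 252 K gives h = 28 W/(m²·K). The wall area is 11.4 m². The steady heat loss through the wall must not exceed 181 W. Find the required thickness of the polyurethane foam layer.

L ≈ 44.1 mm

Series thermal resistances:
R_gypsum plaster = L/(kA) = 0.21/(0.195×11.4) = 0.09447 K/W
R_outer film = 1/(h_o·A) = 1/(28×11.4) = 0.003133 K/W
Sum of the known resistances R_other = 0.0976 K/W
Required total resistance R_tot = ΔT/Q_allow = 44/181 = 0.2431 K/W
R_polyurethane foam = R_tot − R_other = 0.1455 K/W
L = R·k·A = 0.1455×0.0266×11.4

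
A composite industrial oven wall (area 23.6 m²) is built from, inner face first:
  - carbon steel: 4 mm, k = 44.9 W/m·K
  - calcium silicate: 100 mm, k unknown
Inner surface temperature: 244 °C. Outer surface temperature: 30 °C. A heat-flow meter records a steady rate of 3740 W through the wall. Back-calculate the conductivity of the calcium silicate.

Using the resistance-network approach (series):
R_carbon steel = L/(kA) = 0.004/(44.9×23.6) = 3.775×10^-6 K/W
Sum of known resistances R_other = 3.775×10^-6 K/W
Total R = ΔT/Q = 214/3740 = 0.05722 K/W
R_calcium silicate = R_total − R_other = 0.05722 K/W
k = L/(R·A) = 0.1/(0.05722×23.6)

k ≈ 0.0741 W/(m·K)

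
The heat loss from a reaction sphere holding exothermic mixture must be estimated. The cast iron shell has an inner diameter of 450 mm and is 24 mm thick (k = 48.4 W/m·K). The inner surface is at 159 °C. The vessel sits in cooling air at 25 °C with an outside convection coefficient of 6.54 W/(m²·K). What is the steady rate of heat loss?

Q ≈ 680 W

Radial (spherical) resistances in series:
R_cast iron shell = (1/0.225 − 1/0.249)/(4π×48.4) = 7.043×10^-4 K/W
R_outer film = 1/(h·4πr_o²) = 1/(6.54×4π×0.249²) = 0.1963 K/W
R_total = 0.197 K/W
Q = ΔT/R_total = 134/0.197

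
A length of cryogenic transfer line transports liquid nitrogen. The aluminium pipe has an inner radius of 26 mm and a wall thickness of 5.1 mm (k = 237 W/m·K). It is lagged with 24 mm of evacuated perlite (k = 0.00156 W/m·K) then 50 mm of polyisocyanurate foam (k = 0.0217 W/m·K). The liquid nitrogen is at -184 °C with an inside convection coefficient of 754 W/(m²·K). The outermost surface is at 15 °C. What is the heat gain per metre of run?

For a radial system each layer contributes R = ln(r_out/r_in)/(2πkL); films add R = 1/(hA).
R_inner film = 1/(h_i·2πr₁L) = 1/(754×2π×0.026×1) = 0.008118 K/W
R_aluminium pipe wall = ln(31.1/26)/(2π×237×1) = 1.203×10^-4 K/W
R_evacuated perlite = ln(55.1/31.1)/(2π×0.00156×1) = 58.35 K/W
R_polyisocyanurate foam = ln(105.1/55.1)/(2π×0.0217×1) = 4.736 K/W
R_total = 63.1 K/W
Q = ΔT/R_total = 199/63.1

q′ ≈ 3.15 W/m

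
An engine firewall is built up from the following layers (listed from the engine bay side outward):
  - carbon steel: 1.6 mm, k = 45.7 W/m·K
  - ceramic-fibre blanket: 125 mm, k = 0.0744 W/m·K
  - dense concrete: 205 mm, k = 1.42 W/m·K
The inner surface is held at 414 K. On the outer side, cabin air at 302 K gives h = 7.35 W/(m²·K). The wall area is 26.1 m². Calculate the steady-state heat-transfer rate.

Q ≈ 1490 W

Treating each layer as a thermal resistance in series:
R_carbon steel = L/(kA) = 0.0016/(45.7×26.1) = 1.341×10^-6 K/W
R_ceramic-fibre blanket = L/(kA) = 0.125/(0.0744×26.1) = 0.06437 K/W
R_dense concrete = L/(kA) = 0.205/(1.42×26.1) = 0.005531 K/W
R_outer film = 1/(h_o·A) = 1/(7.35×26.1) = 0.005213 K/W
R_total = 0.07512 K/W
Q = ΔT / R_total = 112 / 0.07512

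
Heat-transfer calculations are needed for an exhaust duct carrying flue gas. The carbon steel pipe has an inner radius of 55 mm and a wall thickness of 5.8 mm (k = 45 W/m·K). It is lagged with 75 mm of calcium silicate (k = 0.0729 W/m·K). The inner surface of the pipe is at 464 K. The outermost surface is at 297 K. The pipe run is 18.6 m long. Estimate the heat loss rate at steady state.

For a radial system each layer contributes R = ln(r_out/r_in)/(2πkL); films add R = 1/(hA).
R_carbon steel pipe wall = ln(60.8/55)/(2π×45×18.6) = 1.906×10^-5 K/W
R_calcium silicate = ln(135.8/60.8)/(2π×0.0729×18.6) = 0.09432 K/W
R_total = 0.09434 K/W
Q = ΔT/R_total = 167/0.09434

Q ≈ 1770 W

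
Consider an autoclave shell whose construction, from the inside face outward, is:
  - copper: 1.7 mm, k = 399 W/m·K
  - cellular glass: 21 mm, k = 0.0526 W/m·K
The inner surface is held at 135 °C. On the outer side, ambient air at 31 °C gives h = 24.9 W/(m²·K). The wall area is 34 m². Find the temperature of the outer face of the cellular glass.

Model the wall as resistances in series:
R_copper = L/(kA) = 0.0017/(399×34) = 1.253×10^-7 K/W
R_cellular glass = L/(kA) = 0.021/(0.0526×34) = 0.01174 K/W
R_outer film = 1/(h_o·A) = 1/(24.9×34) = 0.001181 K/W
R_total = 0.01292 K/W;  Q = ΔT/R_total = 104/0.01292 = 8047 W
T_interface = T_inner − Q·ΣR(inner→interface) = 135 − 8050×0.01174

T ≈ 40.5 °C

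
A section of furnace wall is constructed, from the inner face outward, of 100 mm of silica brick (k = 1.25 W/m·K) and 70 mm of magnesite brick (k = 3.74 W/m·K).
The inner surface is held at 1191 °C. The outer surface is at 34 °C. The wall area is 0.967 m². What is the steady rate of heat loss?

Q ≈ 11300 W

Series thermal resistances:
R_silica brick = L/(kA) = 0.1/(1.25×0.967) = 0.08273 K/W
R_magnesite brick = L/(kA) = 0.07/(3.74×0.967) = 0.01936 K/W
R_total = 0.1021 K/W
Q = ΔT / R_total = 1157 / 0.1021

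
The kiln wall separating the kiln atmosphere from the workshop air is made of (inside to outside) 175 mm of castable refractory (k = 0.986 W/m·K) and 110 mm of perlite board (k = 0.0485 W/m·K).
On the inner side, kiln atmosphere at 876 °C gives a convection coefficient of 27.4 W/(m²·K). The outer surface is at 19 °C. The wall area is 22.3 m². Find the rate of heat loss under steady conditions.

Q ≈ 7700 W

Using the resistance-network approach (series):
R_inner film = 1/(h_i·A) = 1/(27.4×22.3) = 0.001637 K/W
R_castable refractory = L/(kA) = 0.175/(0.986×22.3) = 0.007959 K/W
R_perlite board = L/(kA) = 0.11/(0.0485×22.3) = 0.1017 K/W
R_total = 0.1113 K/W
Q = ΔT / R_total = 857 / 0.1113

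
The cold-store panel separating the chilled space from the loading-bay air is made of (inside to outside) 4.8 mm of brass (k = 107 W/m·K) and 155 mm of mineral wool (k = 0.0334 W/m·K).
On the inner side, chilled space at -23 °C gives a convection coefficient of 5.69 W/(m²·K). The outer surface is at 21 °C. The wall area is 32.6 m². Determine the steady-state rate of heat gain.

Q ≈ 298 W

Using the resistance-network approach (series):
R_inner film = 1/(h_i·A) = 1/(5.69×32.6) = 0.005391 K/W
R_brass = L/(kA) = 0.0048/(107×32.6) = 1.376×10^-6 K/W
R_mineral wool = L/(kA) = 0.155/(0.0334×32.6) = 0.1424 K/W
R_total = 0.1477 K/W
Q = ΔT / R_total = 44 / 0.1477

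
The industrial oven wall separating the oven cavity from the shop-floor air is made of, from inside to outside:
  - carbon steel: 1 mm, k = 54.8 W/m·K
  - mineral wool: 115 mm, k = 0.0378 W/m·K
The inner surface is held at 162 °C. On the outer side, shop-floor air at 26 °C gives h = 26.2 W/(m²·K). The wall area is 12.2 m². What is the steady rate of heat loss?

Using the resistance-network approach (series):
R_carbon steel = L/(kA) = 0.001/(54.8×12.2) = 1.496×10^-6 K/W
R_mineral wool = L/(kA) = 0.115/(0.0378×12.2) = 0.2494 K/W
R_outer film = 1/(h_o·A) = 1/(26.2×12.2) = 0.003129 K/W
R_total = 0.2525 K/W
Q = ΔT / R_total = 136 / 0.2525

Q ≈ 539 W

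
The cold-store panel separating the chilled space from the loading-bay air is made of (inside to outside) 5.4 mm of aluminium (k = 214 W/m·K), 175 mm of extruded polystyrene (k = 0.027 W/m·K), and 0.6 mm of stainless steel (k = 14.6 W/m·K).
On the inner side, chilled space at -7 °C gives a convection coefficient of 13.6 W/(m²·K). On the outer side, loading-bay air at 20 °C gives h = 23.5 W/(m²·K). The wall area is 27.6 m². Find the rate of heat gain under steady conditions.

Q ≈ 113 W

Series thermal resistances:
R_inner film = 1/(h_i·A) = 1/(13.6×27.6) = 0.002664 K/W
R_aluminium = L/(kA) = 0.0054/(214×27.6) = 9.143×10^-7 K/W
R_extruded polystyrene = L/(kA) = 0.175/(0.027×27.6) = 0.2348 K/W
R_stainless steel = L/(kA) = 0.0006/(14.6×27.6) = 1.489×10^-6 K/W
R_outer film = 1/(h_o·A) = 1/(23.5×27.6) = 0.001542 K/W
R_total = 0.239 K/W
Q = ΔT / R_total = 27 / 0.239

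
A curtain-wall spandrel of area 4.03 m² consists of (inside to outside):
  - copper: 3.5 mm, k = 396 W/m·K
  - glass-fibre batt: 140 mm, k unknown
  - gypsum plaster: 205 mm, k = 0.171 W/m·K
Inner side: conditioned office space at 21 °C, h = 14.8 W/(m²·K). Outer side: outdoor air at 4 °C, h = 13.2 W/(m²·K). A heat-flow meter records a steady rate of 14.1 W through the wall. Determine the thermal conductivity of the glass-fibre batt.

k ≈ 0.0398 W/(m·K)

Using the resistance-network approach (series):
R_inner film = 1/(h_i·A) = 1/(14.8×4.03) = 0.01677 K/W
R_copper = L/(kA) = 0.0035/(396×4.03) = 2.193×10^-6 K/W
R_gypsum plaster = L/(kA) = 0.205/(0.171×4.03) = 0.2975 K/W
R_outer film = 1/(h_o·A) = 1/(13.2×4.03) = 0.0188 K/W
Sum of known resistances R_other = 0.333 K/W
Total R = ΔT/Q = 17/14.1 = 1.206 K/W
R_glass-fibre batt = R_total − R_other = 0.8726 K/W
k = L/(R·A) = 0.14/(0.8726×4.03)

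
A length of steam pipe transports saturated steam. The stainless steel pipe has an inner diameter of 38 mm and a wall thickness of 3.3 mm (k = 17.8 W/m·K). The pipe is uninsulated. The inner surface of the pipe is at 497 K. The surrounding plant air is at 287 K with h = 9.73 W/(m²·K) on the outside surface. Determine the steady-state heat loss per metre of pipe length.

q′ ≈ 286 W/m

Per-layer cylindrical resistances, series-summed:
R_stainless steel pipe wall = ln(22.3/19)/(2π×17.8×1) = 0.001432 K/W
R_outer film = 1/(h_o·2πr_oL) = 1/(9.73×2π×0.0223×1) = 0.7335 K/W
R_total = 0.7349 K/W
Q = ΔT/R_total = 210/0.7349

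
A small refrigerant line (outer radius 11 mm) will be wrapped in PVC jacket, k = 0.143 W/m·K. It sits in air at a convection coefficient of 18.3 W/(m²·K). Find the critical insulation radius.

For a cylinder r_cr = k/h = 0.143/18.3
r_cr = 7.81 mm; since the bare radius (11 mm) is above r_cr, any added insulation will reduce heat loss.

r_cr ≈ 7.81 mm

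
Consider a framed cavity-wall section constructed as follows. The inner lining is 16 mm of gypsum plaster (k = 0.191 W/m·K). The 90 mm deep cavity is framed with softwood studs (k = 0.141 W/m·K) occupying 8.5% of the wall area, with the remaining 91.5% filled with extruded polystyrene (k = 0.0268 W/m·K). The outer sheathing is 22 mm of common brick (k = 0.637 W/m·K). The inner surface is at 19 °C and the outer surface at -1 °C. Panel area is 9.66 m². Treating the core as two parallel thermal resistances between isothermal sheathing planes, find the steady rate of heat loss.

Q ≈ 74.8 W

Sheathing layers in series; stud and cavity paths in parallel between them.
R_inner = 0.016/(0.191×9.66) = 0.008672 K/W
R_stud  = 0.09/(0.141×0.085×9.66) = 0.7774 K/W
R_cav   = 0.09/(0.0268×0.915×9.66) = 0.3799 K/W
1/R_core = 1/R_stud + 1/R_cav → R_core = 0.2552 K/W
R_outer = 0.022/(0.637×9.66) = 0.003575 K/W
R_total = 0.2675 K/W
Q = ΔT/R_total = 20/0.2675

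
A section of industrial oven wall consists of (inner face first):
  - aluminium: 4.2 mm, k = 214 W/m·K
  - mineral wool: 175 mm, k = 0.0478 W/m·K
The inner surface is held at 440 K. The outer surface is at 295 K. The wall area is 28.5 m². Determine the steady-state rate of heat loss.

Model the wall as resistances in series:
R_aluminium = L/(kA) = 0.0042/(214×28.5) = 6.886×10^-7 K/W
R_mineral wool = L/(kA) = 0.175/(0.0478×28.5) = 0.1285 K/W
R_total = 0.1285 K/W
Q = ΔT / R_total = 145 / 0.1285

Q ≈ 1130 W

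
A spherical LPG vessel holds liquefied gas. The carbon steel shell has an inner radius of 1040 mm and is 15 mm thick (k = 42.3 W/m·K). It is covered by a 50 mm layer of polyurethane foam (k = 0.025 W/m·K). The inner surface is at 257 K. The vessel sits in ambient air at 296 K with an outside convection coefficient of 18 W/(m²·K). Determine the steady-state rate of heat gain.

Q ≈ 278 W

Radial (spherical) resistances in series:
R_carbon steel shell = (1/1.04 − 1/1.055)/(4π×42.3) = 2.572×10^-5 K/W
R_polyurethane foam = (1/1.055 − 1/1.105)/(4π×0.025) = 0.1365 K/W
R_outer film = 1/(h·4πr_o²) = 1/(18×4π×1.105²) = 0.003621 K/W
R_total = 0.1402 K/W
Q = ΔT/R_total = 39/0.1402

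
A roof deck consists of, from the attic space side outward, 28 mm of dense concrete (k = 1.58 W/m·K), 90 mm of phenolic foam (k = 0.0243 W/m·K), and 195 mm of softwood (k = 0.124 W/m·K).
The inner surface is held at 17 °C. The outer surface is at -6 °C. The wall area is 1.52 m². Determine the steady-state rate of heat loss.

Q ≈ 6.6 W

Treating each layer as a thermal resistance in series:
R_dense concrete = L/(kA) = 0.028/(1.58×1.52) = 0.01166 K/W
R_phenolic foam = L/(kA) = 0.09/(0.0243×1.52) = 2.437 K/W
R_softwood = L/(kA) = 0.195/(0.124×1.52) = 1.035 K/W
R_total = 3.483 K/W
Q = ΔT / R_total = 23 / 3.483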